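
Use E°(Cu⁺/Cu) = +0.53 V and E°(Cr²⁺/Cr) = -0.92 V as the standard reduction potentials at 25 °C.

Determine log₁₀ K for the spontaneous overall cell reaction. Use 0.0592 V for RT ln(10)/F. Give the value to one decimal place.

49.0

Cathode: Cu⁺/Cu; anode: Cr²⁺/Cr. E°cell = +1.45 V, n = 2.
log K = nE°cell / 0.0592 = (2)(+1.45) / 0.0592 = 49.0.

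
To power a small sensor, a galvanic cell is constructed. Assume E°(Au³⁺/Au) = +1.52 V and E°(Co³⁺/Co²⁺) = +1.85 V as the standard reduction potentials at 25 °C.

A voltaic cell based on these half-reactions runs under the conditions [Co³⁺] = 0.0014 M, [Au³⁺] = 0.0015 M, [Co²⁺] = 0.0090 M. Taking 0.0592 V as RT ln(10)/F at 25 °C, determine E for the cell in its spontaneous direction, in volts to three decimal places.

Co³⁺/Co²⁺ is the cathode (higher E°), Au³⁺/Au the anode: E°cell = +1.85 − (+1.52) = +0.33 V, n = 3.
Overall: 3 Co³⁺(aq) + Au(s) → 3 Co²⁺(aq) + Au³⁺(aq)
Q = [Co²⁺]^3·[Au³⁺] / ([Co³⁺]^3); log Q = -0.400.
E = E° − (0.0592/n) log Q = +0.33 − (0.0592/3)(-0.400) = +0.338 V.

+0.338 V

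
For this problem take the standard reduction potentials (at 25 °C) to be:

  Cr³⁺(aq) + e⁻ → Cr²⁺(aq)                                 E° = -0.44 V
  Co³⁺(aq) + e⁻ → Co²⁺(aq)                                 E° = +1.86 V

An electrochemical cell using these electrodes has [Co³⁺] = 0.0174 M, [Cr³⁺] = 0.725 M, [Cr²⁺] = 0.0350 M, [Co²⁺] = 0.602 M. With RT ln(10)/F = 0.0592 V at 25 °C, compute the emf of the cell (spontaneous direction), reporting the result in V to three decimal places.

Co³⁺/Co²⁺ is the cathode (higher E°), Cr³⁺/Cr²⁺ the anode: E°cell = +1.86 − (-0.44) = +2.30 V, n = 1.
Overall: Co³⁺(aq) + Cr²⁺(aq) → Co²⁺(aq) + Cr³⁺(aq)
Q = [Co²⁺]·[Cr³⁺] / ([Co³⁺]·[Cr²⁺]); log Q = 2.855.
E = E° − (0.0592/n) log Q = +2.30 − (0.0592/1)(2.855) = +2.131 V.

+2.131 V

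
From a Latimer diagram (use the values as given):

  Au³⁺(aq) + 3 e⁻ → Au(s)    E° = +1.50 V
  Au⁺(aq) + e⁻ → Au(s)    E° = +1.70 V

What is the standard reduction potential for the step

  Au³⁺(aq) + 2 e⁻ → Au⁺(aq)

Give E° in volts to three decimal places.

Sequential free energies add, so n₃E°₃ = n₁E°₁ + n₂E°₂.
With n₃ = 3, and the known step contributing 1×(+1.70) V, the unknown satisfies 2·E° = 3×(+1.50) − 1×(+1.70) = +2.800.
E° = +2.800 / 2 = +1.400 V.

+1.400 V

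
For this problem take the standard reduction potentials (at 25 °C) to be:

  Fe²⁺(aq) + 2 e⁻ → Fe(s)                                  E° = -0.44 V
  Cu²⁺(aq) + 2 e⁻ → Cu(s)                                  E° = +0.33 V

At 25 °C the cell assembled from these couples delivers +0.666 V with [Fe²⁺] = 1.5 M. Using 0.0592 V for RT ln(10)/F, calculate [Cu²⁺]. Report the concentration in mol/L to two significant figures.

0.00046 M

Cu²⁺/Cu is the cathode, Fe²⁺/Fe the anode: E°cell = +0.77 V, n = 2.
Overall reaction: Cu²⁺(aq) + Fe(s) → Cu(s) + Fe²⁺(aq); Q = [Fe²⁺]^1/[Cu²⁺]^1.
From E = E° − (0.0592/n) log Q: log Q = (E° − E)·n/0.0592 = (+0.77 − (+0.666))·2/0.0592 = 3.5135.
So 1·log[Cu²⁺] = 1·log(1.5) − log Q = 0.1761 − (3.5135) = -3.3374; [Cu²⁺] = 10^(-3.3374) ≈ 0.00046 M.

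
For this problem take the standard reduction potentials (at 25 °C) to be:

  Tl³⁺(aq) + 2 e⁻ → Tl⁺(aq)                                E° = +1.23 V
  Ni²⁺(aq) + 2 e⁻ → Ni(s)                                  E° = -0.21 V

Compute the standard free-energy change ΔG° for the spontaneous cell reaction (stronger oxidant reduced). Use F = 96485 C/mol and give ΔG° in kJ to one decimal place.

Tl³⁺/Tl⁺ (E° = +1.23 V) is the cathode; Ni²⁺/Ni (E° = -0.21 V) is the anode, so E°cell = +1.44 V.
Balancing electrons gives n = 2 (lcm of 2 and 2).
ΔG° = −nFE° = −(2)(96485)(+1.44) = -277,877 J = -277.9 kJ.

-277.9 kJ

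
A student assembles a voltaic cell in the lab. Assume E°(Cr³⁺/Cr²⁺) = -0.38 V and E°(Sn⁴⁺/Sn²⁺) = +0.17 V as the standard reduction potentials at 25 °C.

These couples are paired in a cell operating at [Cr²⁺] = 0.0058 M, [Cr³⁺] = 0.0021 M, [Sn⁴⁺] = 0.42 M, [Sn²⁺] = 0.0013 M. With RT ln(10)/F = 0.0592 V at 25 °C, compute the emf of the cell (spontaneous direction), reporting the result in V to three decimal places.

Sn⁴⁺/Sn²⁺ is the cathode (higher E°), Cr³⁺/Cr²⁺ the anode: E°cell = +0.17 − (-0.38) = +0.55 V, n = 2.
Overall: Sn⁴⁺(aq) + 2 Cr²⁺(aq) → Sn²⁺(aq) + 2 Cr³⁺(aq)
Q = [Sn²⁺]·[Cr³⁺]^2 / ([Sn⁴⁺]·[Cr²⁺]^2); log Q = -3.392.
E = E° − (0.0592/n) log Q = +0.55 − (0.0592/2)(-3.392) = +0.650 V.

+0.650 V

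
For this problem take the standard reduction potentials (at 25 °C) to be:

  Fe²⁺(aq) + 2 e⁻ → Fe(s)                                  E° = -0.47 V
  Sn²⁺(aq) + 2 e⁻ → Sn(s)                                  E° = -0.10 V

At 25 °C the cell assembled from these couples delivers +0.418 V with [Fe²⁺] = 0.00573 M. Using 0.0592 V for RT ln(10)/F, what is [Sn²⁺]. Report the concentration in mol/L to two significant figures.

0.24 M

Sn²⁺/Sn is the cathode, Fe²⁺/Fe the anode: E°cell = +0.37 V, n = 2.
Overall reaction: Sn²⁺(aq) + Fe(s) → Sn(s) + Fe²⁺(aq); Q = [Fe²⁺]^1/[Sn²⁺]^1.
From E = E° − (0.0592/n) log Q: log Q = (E° − E)·n/0.0592 = (+0.37 − (+0.418))·2/0.0592 = -1.6216.
So 1·log[Sn²⁺] = 1·log(0.00573) − log Q = -2.2418 − (-1.6216) = -0.6202; [Sn²⁺] = 10^(-0.6202) ≈ 0.24 M.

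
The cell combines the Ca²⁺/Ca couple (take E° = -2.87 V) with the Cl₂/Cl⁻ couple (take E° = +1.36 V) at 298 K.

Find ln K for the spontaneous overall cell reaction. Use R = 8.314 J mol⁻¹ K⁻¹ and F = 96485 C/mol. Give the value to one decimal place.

329.5

Cathode: Cl₂/Cl⁻; anode: Ca²⁺/Ca. E°cell = (+1.36) − (-2.87) = +4.23 V, with n = 2.
ΔG° = −nFE° = −RT ln K, so ln K = nFE°/(RT) = (2)(96485)(+4.23) / ((8.314)(298)) = 329.461.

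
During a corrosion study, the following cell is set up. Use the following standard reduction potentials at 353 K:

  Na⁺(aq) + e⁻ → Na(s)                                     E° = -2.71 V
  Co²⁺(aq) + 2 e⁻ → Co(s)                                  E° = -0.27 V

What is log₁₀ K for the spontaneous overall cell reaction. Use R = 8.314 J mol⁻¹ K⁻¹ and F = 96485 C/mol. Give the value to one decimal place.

69.7

Cathode: Co²⁺/Co; anode: Na⁺/Na. E°cell = (-0.27) − (-2.71) = +2.44 V, with n = 2.
ΔG° = −nFE° = −RT ln K, so ln K = nFE°/(RT) = (2)(96485)(+2.44) / ((8.314)(353)) = 160.433.
log₁₀ K = 160.433 / ln 10 = 69.7.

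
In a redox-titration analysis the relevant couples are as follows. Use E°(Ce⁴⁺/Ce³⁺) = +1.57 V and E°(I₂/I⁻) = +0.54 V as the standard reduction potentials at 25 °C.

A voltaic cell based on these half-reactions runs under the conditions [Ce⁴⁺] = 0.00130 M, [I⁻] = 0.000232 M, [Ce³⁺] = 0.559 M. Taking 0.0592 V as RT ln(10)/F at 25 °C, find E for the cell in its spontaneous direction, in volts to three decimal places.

Ce⁴⁺/Ce³⁺ is the cathode (higher E°), I₂/I⁻ the anode: E°cell = +1.57 − (+0.54) = +1.03 V, n = 2.
Overall: 2 Ce⁴⁺(aq) + 2 I⁻(aq) → 2 Ce³⁺(aq) + I₂(s)
Q = [Ce³⁺]^2 / ([Ce⁴⁺]^2·[I⁻]^2); log Q = 12.536.
E = E° − (0.0592/n) log Q = +1.03 − (0.0592/2)(12.536) = +0.659 V.

+0.659 V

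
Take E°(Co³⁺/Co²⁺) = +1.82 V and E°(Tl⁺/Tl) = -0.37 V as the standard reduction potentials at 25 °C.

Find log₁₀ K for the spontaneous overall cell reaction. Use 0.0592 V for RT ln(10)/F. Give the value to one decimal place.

37.0

Cathode: Co³⁺/Co²⁺; anode: Tl⁺/Tl. E°cell = +2.19 V, n = 1.
log K = nE°cell / 0.0592 = (1)(+2.19) / 0.0592 = 37.0.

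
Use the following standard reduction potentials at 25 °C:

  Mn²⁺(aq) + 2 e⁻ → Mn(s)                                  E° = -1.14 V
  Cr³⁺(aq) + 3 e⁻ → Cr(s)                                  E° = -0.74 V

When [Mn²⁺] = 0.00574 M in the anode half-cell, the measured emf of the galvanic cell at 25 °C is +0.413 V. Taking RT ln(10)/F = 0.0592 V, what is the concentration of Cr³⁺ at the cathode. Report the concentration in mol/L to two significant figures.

0.0020 M

Cr³⁺/Cr is the cathode, Mn²⁺/Mn the anode: E°cell = +0.40 V, n = 6.
Overall reaction: 2 Cr³⁺(aq) + 3 Mn(s) → 2 Cr(s) + 3 Mn²⁺(aq); Q = [Mn²⁺]^3/[Cr³⁺]^2.
From E = E° − (0.0592/n) log Q: log Q = (E° − E)·n/0.0592 = (+0.40 − (+0.413))·6/0.0592 = -1.3176.
So 2·log[Cr³⁺] = 3·log(0.00574) − log Q = -6.7233 − (-1.3176) = -5.4057; log[Cr³⁺] = -5.4057 / 2 = -2.7029; [Cr³⁺] = 10^(-2.7029) ≈ 0.0020 M.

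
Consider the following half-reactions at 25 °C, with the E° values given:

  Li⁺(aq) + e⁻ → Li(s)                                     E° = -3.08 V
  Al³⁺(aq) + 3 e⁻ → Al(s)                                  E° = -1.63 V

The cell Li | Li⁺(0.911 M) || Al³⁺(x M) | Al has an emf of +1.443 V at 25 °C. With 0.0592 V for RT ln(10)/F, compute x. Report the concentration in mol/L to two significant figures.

Al³⁺/Al is the cathode, Li⁺/Li the anode: E°cell = +1.45 V, n = 3.
Overall reaction: Al³⁺(aq) + 3 Li(s) → Al(s) + 3 Li⁺(aq); Q = [Li⁺]^3/[Al³⁺]^1.
From E = E° − (0.0592/n) log Q: log Q = (E° − E)·n/0.0592 = (+1.45 − (+1.443))·3/0.0592 = 0.3547.
So 1·log[Al³⁺] = 3·log(0.911) − log Q = -0.1214 − (0.3547) = -0.4761; [Al³⁺] = 10^(-0.4761) ≈ 0.33 M.

0.33 M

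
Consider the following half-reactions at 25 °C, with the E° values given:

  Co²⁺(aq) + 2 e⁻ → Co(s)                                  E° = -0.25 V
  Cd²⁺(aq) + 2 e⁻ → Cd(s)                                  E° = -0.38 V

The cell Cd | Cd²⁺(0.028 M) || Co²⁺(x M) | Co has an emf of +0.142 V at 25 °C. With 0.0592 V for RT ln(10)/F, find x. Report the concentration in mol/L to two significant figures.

Co²⁺/Co is the cathode, Cd²⁺/Cd the anode: E°cell = +0.13 V, n = 2.
Overall reaction: Co²⁺(aq) + Cd(s) → Co(s) + Cd²⁺(aq); Q = [Cd²⁺]^1/[Co²⁺]^1.
From E = E° − (0.0592/n) log Q: log Q = (E° − E)·n/0.0592 = (+0.13 − (+0.142))·2/0.0592 = -0.4054.
So 1·log[Co²⁺] = 1·log(0.028) − log Q = -1.5528 − (-0.4054) = -1.1474; [Co²⁺] = 10^(-1.1474) ≈ 0.071 M.

0.071 M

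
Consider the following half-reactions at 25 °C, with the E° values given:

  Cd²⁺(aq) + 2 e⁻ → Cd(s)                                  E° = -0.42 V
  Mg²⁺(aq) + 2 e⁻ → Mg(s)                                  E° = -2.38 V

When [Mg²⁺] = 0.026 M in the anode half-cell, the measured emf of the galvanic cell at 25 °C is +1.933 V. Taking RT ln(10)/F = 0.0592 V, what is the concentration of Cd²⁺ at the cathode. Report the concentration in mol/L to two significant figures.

Cd²⁺/Cd is the cathode, Mg²⁺/Mg the anode: E°cell = +1.96 V, n = 2.
Overall reaction: Cd²⁺(aq) + Mg(s) → Cd(s) + Mg²⁺(aq); Q = [Mg²⁺]^1/[Cd²⁺]^1.
From E = E° − (0.0592/n) log Q: log Q = (E° − E)·n/0.0592 = (+1.96 − (+1.933))·2/0.0592 = 0.9122.
So 1·log[Cd²⁺] = 1·log(0.026) − log Q = -1.5850 − (0.9122) = -2.4972; [Cd²⁺] = 10^(-2.4972) ≈ 0.0032 M.

0.0032 M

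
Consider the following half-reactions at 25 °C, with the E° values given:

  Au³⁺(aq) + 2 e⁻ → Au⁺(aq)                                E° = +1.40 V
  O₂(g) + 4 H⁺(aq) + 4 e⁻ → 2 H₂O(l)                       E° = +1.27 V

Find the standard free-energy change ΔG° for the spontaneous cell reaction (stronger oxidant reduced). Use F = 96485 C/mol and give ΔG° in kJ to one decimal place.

Au³⁺/Au⁺ (E° = +1.40 V) is the cathode; O₂/H₂O (E° = +1.27 V) is the anode, so E°cell = +0.13 V.
Balancing electrons gives n = 4 (lcm of 2 and 4).
ΔG° = −nFE° = −(4)(96485)(+0.13) = -50,172 J = -50.2 kJ.

-50.2 kJ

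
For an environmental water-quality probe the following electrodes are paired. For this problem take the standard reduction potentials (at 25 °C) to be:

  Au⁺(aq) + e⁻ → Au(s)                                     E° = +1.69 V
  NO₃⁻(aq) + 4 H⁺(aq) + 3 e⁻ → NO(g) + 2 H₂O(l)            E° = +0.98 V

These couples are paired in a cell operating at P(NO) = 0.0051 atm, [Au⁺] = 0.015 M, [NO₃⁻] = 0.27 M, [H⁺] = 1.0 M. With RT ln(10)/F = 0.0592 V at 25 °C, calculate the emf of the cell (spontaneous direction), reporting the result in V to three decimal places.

+0.568 V

Au⁺/Au is the cathode (higher E°), NO₃⁻/NO the anode: E°cell = +1.69 − (+0.98) = +0.71 V, n = 3.
Overall: 3 Au⁺(aq) + NO(g) + 2 H₂O(l) → 3 Au(s) + NO₃⁻(aq) + 4 H⁺(aq)
Q = [NO₃⁻]·[H⁺]^4 / ([Au⁺]^3·P(NO)); log Q = 7.196.
E = E° − (0.0592/n) log Q = +0.71 − (0.0592/3)(7.196) = +0.568 V.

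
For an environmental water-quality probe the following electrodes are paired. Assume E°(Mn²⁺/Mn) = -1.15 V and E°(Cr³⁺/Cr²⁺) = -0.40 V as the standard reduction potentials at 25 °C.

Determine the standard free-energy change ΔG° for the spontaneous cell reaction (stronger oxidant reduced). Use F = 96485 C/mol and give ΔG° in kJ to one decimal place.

-144.7 kJ

Cr³⁺/Cr²⁺ (E° = -0.40 V) is the cathode; Mn²⁺/Mn (E° = -1.15 V) is the anode, so E°cell = +0.75 V.
Balancing electrons gives n = 2 (lcm of 1 and 2).
ΔG° = −nFE° = −(2)(96485)(+0.75) = -144,728 J = -144.7 kJ.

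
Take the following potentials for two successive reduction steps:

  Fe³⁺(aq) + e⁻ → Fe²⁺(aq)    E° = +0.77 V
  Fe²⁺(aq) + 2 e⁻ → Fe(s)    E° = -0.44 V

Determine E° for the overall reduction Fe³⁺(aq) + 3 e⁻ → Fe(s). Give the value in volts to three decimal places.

-0.037 V

Standard free energies of sequential steps add: ΔG°₃ = ΔG°₁ + ΔG°₂, so n₃E°₃ = n₁E°₁ + n₂E°₂.
E°₃ = (1×+0.77 + 2×-0.44) / 3 = (-0.110) / 3 = -0.037 V.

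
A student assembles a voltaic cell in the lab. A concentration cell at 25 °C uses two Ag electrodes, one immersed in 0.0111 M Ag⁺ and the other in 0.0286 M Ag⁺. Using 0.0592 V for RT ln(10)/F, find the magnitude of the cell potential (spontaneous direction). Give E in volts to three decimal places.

For a concentration cell E°cell = 0. The 0.0286 M side is the cathode (reduction is favoured where [Ag⁺] is higher).
With n = 1, E = −(0.0592/1) log([Ag⁺]ₐₙ/[Ag⁺]꜀ₐₜ) = −(0.0592/1) log(0.0111/0.0286) = −(0.0592/1)(-0.411) = +0.024 V.

+0.024 V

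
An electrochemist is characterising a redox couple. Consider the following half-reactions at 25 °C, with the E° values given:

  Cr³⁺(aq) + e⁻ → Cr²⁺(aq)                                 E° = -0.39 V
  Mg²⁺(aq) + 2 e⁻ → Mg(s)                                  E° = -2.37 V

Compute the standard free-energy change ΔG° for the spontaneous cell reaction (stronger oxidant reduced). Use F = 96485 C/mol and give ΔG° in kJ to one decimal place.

-382.1 kJ

Cr³⁺/Cr²⁺ (E° = -0.39 V) is the cathode; Mg²⁺/Mg (E° = -2.37 V) is the anode, so E°cell = +1.98 V.
Balancing electrons gives n = 2 (lcm of 1 and 2).
ΔG° = −nFE° = −(2)(96485)(+1.98) = -382,081 J = -382.1 kJ.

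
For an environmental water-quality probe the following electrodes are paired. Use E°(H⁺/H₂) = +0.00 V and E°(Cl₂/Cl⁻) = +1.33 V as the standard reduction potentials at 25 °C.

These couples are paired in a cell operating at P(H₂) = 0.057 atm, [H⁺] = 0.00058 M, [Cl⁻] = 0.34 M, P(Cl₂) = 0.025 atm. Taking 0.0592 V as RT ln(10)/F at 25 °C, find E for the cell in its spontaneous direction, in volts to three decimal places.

Cl₂/Cl⁻ is the cathode (higher E°), H⁺/H₂ the anode: E°cell = +1.33 − (+0.00) = +1.33 V, n = 2.
Overall: Cl₂(g) + H₂(g) → 2 Cl⁻(aq) + 2 H⁺(aq)
Q = [Cl⁻]^2·[H⁺]^2 / (P(Cl₂)·P(H₂)); log Q = -4.564.
E = E° − (0.0592/n) log Q = +1.33 − (0.0592/2)(-4.564) = +1.465 V.

+1.465 V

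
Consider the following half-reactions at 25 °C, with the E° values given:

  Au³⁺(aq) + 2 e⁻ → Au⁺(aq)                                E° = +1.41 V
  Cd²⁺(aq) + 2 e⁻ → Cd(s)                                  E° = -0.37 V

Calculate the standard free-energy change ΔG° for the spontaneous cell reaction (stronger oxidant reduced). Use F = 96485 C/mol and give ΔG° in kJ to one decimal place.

-343.5 kJ

Au³⁺/Au⁺ (E° = +1.41 V) is the cathode; Cd²⁺/Cd (E° = -0.37 V) is the anode, so E°cell = +1.78 V.
Balancing electrons gives n = 2 (lcm of 2 and 2).
ΔG° = −nFE° = −(2)(96485)(+1.78) = -343,487 J = -343.5 kJ.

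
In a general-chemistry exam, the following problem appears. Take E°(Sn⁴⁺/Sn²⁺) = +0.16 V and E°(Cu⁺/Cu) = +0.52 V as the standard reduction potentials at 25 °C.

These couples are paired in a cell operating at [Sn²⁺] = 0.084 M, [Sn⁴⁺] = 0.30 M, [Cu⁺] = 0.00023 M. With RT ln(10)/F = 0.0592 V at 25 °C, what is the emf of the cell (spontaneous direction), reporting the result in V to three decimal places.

+0.128 V

Cu⁺/Cu is the cathode (higher E°), Sn⁴⁺/Sn²⁺ the anode: E°cell = +0.52 − (+0.16) = +0.36 V, n = 2.
Overall: 2 Cu⁺(aq) + Sn²⁺(aq) → 2 Cu(s) + Sn⁴⁺(aq)
Q = [Sn⁴⁺] / ([Cu⁺]^2·[Sn²⁺]); log Q = 7.829.
E = E° − (0.0592/n) log Q = +0.36 − (0.0592/2)(7.829) = +0.128 V.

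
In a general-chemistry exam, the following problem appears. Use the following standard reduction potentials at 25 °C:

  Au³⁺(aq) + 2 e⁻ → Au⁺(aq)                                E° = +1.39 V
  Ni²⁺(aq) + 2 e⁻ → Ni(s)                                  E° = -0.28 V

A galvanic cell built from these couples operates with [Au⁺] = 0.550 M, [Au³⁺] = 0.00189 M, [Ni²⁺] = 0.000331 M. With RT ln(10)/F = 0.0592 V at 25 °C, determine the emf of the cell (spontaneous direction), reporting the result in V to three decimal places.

Au³⁺/Au⁺ is the cathode (higher E°), Ni²⁺/Ni the anode: E°cell = +1.39 − (-0.28) = +1.67 V, n = 2.
Overall: Au³⁺(aq) + Ni(s) → Au⁺(aq) + Ni²⁺(aq)
Q = [Au⁺]·[Ni²⁺] / ([Au³⁺]); log Q = -1.016.
E = E° − (0.0592/n) log Q = +1.67 − (0.0592/2)(-1.016) = +1.700 V.

+1.700 V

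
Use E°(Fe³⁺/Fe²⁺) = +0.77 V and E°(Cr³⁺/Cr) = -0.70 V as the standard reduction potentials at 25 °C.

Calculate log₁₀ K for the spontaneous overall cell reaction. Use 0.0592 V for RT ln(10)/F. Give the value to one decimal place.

Cathode: Fe³⁺/Fe²⁺; anode: Cr³⁺/Cr. E°cell = +1.47 V, n = 3.
log K = nE°cell / 0.0592 = (3)(+1.47) / 0.0592 = 74.5.

74.5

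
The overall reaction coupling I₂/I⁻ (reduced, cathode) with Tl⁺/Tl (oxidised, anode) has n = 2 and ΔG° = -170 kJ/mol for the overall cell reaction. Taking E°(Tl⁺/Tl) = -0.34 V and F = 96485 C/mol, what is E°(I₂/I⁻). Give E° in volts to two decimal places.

E°cell = −ΔG°/(nF) = −(-170×10³)/((2)(96485)) = +0.881 V.
Since I₂/I⁻ is the cathode and Tl⁺/Tl the anode, E°cell = E°(I₂/I⁻) − E°(Tl⁺/Tl).
So E°(I₂/I⁻) = E°cell + E°(Tl⁺/Tl) = +0.881 + (-0.34) = +0.54 V.

+0.54 V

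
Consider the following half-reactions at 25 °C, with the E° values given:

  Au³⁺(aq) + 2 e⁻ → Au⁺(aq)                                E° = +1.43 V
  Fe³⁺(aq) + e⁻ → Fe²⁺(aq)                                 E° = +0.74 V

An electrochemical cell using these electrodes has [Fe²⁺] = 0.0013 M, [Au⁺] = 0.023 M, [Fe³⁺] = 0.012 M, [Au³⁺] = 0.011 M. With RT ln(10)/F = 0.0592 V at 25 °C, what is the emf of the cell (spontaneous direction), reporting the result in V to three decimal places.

Au³⁺/Au⁺ is the cathode (higher E°), Fe³⁺/Fe²⁺ the anode: E°cell = +1.43 − (+0.74) = +0.69 V, n = 2.
Overall: Au³⁺(aq) + 2 Fe²⁺(aq) → Au⁺(aq) + 2 Fe³⁺(aq)
Q = [Au⁺]·[Fe³⁺]^2 / ([Au³⁺]·[Fe²⁺]^2); log Q = 2.251.
E = E° − (0.0592/n) log Q = +0.69 − (0.0592/2)(2.251) = +0.623 V.

+0.623 V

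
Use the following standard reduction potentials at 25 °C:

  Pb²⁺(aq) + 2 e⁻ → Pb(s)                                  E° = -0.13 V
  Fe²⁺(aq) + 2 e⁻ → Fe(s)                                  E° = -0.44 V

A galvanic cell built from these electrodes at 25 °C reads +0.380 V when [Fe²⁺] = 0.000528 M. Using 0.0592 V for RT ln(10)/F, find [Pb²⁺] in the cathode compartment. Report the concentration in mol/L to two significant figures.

Pb²⁺/Pb is the cathode, Fe²⁺/Fe the anode: E°cell = +0.31 V, n = 2.
Overall reaction: Pb²⁺(aq) + Fe(s) → Pb(s) + Fe²⁺(aq); Q = [Fe²⁺]^1/[Pb²⁺]^1.
From E = E° − (0.0592/n) log Q: log Q = (E° − E)·n/0.0592 = (+0.31 − (+0.380))·2/0.0592 = -2.3649.
So 1·log[Pb²⁺] = 1·log(0.000528) − log Q = -3.2774 − (-2.3649) = -0.9125; [Pb²⁺] = 10^(-0.9125) ≈ 0.12 M.

0.12 M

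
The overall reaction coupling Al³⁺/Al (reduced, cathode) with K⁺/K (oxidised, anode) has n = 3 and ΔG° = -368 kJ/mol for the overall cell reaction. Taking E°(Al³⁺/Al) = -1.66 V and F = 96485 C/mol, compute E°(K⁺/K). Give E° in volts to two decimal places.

E°cell = −ΔG°/(nF) = −(-368×10³)/((3)(96485)) = +1.271 V.
Since Al³⁺/Al is the cathode and K⁺/K the anode, E°cell = E°(Al³⁺/Al) − E°(K⁺/K).
So E°(K⁺/K) = E°(Al³⁺/Al) − E°cell = (-1.66) − (+1.271) = -2.93 V.

-2.93 V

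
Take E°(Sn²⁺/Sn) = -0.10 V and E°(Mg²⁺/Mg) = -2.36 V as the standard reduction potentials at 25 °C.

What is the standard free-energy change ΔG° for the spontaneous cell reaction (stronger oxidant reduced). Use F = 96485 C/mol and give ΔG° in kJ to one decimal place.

Sn²⁺/Sn (E° = -0.10 V) is the cathode; Mg²⁺/Mg (E° = -2.36 V) is the anode, so E°cell = +2.26 V.
Balancing electrons gives n = 2 (lcm of 2 and 2).
ΔG° = −nFE° = −(2)(96485)(+2.26) = -436,112 J = -436.1 kJ.

-436.1 kJ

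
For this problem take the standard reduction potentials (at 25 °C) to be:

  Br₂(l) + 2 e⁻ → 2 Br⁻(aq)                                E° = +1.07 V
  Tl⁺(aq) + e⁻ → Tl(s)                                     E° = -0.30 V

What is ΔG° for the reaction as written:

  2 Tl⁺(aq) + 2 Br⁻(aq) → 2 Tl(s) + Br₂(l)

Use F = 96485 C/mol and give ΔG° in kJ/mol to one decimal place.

+264.4 kJ/mol

As written, Tl⁺/Tl is reduced (cathode) and Br₂/Br⁻ is oxidised (anode), so E°cell = (-0.30) − (+1.07) = -1.37 V.
Balancing electrons gives n = 2.
ΔG° = −nFE° = −(2)(96485)(-1.37) = 264,369 J = +264.4 kJ/mol.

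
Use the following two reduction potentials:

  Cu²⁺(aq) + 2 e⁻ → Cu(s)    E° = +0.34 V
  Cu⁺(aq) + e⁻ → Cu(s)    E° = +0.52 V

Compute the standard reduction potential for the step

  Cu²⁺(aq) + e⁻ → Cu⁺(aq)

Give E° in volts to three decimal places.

Sequential free energies add, so n₃E°₃ = n₁E°₁ + n₂E°₂.
With n₃ = 2, and the known step contributing 1×(+0.52) V, the unknown satisfies 1·E° = 2×(+0.34) − 1×(+0.52) = +0.160.
E° = +0.160 / 1 = +0.160 V.

+0.160 V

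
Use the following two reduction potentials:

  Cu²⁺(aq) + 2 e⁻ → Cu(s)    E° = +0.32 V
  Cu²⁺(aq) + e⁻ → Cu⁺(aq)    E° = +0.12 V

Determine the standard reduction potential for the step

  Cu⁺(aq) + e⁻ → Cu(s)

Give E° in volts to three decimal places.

Sequential free energies add, so n₃E°₃ = n₁E°₁ + n₂E°₂.
With n₃ = 2, and the known step contributing 1×(+0.12) V, the unknown satisfies 1·E° = 2×(+0.32) − 1×(+0.12) = +0.520.
E° = +0.520 / 1 = +0.520 V.

+0.520 V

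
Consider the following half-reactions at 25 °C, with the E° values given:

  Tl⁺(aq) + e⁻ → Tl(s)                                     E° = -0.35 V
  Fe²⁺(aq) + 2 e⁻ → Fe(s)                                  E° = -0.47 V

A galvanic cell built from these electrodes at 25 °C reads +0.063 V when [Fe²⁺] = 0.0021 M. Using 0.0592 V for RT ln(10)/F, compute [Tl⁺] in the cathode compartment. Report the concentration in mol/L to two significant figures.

Tl⁺/Tl is the cathode, Fe²⁺/Fe the anode: E°cell = +0.12 V, n = 2.
Overall reaction: 2 Tl⁺(aq) + Fe(s) → 2 Tl(s) + Fe²⁺(aq); Q = [Fe²⁺]^1/[Tl⁺]^2.
From E = E° − (0.0592/n) log Q: log Q = (E° − E)·n/0.0592 = (+0.12 − (+0.063))·2/0.0592 = 1.9257.
So 2·log[Tl⁺] = 1·log(0.0021) − log Q = -2.6778 − (1.9257) = -4.6035; log[Tl⁺] = -4.6035 / 2 = -2.3018; [Tl⁺] = 10^(-2.3018) ≈ 0.0050 M.

0.0050 M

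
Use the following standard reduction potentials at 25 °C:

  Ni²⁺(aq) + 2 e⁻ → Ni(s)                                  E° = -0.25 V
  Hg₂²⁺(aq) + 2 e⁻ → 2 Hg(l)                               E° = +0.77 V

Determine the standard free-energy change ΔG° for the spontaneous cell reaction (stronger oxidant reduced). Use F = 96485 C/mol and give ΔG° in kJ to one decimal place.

Hg₂²⁺/Hg (E° = +0.77 V) is the cathode; Ni²⁺/Ni (E° = -0.25 V) is the anode, so E°cell = +1.02 V.
Balancing electrons gives n = 2 (lcm of 2 and 2).
ΔG° = −nFE° = −(2)(96485)(+1.02) = -196,829 J = -196.8 kJ.

-196.8 kJ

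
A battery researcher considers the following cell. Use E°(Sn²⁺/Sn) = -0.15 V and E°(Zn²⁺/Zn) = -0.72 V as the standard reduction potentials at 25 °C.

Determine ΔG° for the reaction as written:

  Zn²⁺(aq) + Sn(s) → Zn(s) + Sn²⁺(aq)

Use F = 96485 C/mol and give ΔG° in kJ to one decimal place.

As written, Zn²⁺/Zn is reduced (cathode) and Sn²⁺/Sn is oxidised (anode), so E°cell = (-0.72) − (-0.15) = -0.57 V.
Balancing electrons gives n = 2.
ΔG° = −nFE° = −(2)(96485)(-0.57) = 109,993 J = +110.0 kJ.

+110.0 kJ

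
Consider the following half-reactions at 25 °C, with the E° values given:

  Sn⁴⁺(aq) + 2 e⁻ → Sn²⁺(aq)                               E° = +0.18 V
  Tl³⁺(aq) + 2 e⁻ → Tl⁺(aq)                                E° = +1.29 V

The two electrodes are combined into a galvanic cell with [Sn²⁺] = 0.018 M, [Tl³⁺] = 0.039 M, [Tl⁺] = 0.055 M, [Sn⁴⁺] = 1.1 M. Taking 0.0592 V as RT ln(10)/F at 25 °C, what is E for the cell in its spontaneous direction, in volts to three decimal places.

Tl³⁺/Tl⁺ is the cathode (higher E°), Sn⁴⁺/Sn²⁺ the anode: E°cell = +1.29 − (+0.18) = +1.11 V, n = 2.
Overall: Tl³⁺(aq) + Sn²⁺(aq) → Tl⁺(aq) + Sn⁴⁺(aq)
Q = [Tl⁺]·[Sn⁴⁺] / ([Tl³⁺]·[Sn²⁺]); log Q = 1.935.
E = E° − (0.0592/n) log Q = +1.11 − (0.0592/2)(1.935) = +1.053 V.

+1.053 V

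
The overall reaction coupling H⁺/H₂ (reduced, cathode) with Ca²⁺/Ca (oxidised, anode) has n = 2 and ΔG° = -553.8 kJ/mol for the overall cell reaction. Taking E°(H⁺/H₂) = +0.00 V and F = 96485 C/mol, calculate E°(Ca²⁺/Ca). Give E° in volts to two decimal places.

E°cell = −ΔG°/(nF) = −(-553.8×10³)/((2)(96485)) = +2.870 V.
Since H⁺/H₂ is the cathode and Ca²⁺/Ca the anode, E°cell = E°(H⁺/H₂) − E°(Ca²⁺/Ca).
So E°(Ca²⁺/Ca) = E°(H⁺/H₂) − E°cell = (+0.00) − (+2.870) = -2.87 V.

-2.87 V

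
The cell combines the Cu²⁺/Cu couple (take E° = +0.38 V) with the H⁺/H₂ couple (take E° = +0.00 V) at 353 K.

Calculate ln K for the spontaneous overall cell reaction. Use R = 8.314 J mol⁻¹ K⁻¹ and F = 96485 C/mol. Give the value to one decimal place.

Cathode: Cu²⁺/Cu; anode: H⁺/H₂. E°cell = (+0.38) − (+0.00) = +0.38 V, with n = 2.
ΔG° = −nFE° = −RT ln K, so ln K = nFE°/(RT) = (2)(96485)(+0.38) / ((8.314)(353)) = 24.986.

25.0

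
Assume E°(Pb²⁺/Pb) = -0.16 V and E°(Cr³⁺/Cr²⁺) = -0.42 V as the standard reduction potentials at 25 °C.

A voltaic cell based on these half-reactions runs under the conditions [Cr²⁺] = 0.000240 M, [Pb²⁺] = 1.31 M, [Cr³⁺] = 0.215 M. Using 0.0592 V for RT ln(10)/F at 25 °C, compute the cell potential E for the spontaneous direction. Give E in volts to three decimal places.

Pb²⁺/Pb is the cathode (higher E°), Cr³⁺/Cr²⁺ the anode: E°cell = -0.16 − (-0.42) = +0.26 V, n = 2.
Overall: Pb²⁺(aq) + 2 Cr²⁺(aq) → Pb(s) + 2 Cr³⁺(aq)
Q = [Cr³⁺]^2 / ([Pb²⁺]·[Cr²⁺]^2); log Q = 5.787.
E = E° − (0.0592/n) log Q = +0.26 − (0.0592/2)(5.787) = +0.089 V.

+0.089 V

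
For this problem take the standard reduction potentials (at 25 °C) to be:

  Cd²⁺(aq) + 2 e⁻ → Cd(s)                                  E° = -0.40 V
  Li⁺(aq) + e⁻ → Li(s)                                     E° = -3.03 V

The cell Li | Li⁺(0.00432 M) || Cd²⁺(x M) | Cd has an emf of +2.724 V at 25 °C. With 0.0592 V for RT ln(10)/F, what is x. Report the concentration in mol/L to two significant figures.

Cd²⁺/Cd is the cathode, Li⁺/Li the anode: E°cell = +2.63 V, n = 2.
Overall reaction: Cd²⁺(aq) + 2 Li(s) → Cd(s) + 2 Li⁺(aq); Q = [Li⁺]^2/[Cd²⁺]^1.
From E = E° − (0.0592/n) log Q: log Q = (E° − E)·n/0.0592 = (+2.63 − (+2.724))·2/0.0592 = -3.1757.
So 1·log[Cd²⁺] = 2·log(0.00432) − log Q = -4.7290 − (-3.1757) = -1.5533; [Cd²⁺] = 10^(-1.5533) ≈ 0.028 M.

0.028 M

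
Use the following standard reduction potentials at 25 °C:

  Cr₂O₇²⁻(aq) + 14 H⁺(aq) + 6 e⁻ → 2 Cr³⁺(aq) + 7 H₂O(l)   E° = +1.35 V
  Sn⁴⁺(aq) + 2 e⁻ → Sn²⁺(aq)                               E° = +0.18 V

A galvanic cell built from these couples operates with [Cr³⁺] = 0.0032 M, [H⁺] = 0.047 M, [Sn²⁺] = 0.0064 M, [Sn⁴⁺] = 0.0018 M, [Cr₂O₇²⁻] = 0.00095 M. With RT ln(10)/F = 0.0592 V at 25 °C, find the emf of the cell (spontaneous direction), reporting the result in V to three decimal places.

Cr₂O₇²⁻/Cr³⁺ is the cathode (higher E°), Sn⁴⁺/Sn²⁺ the anode: E°cell = +1.35 − (+0.18) = +1.17 V, n = 6.
Overall: Cr₂O₇²⁻(aq) + 14 H⁺(aq) + 3 Sn²⁺(aq) → 2 Cr³⁺(aq) + 7 H₂O(l) + 3 Sn⁴⁺(aq)
Q = [Cr³⁺]^2·[Sn⁴⁺]^3 / ([Cr₂O₇²⁻]·[H⁺]^14·[Sn²⁺]^3); log Q = 14.970.
E = E° − (0.0592/n) log Q = +1.17 − (0.0592/6)(14.970) = +1.022 V.

+1.022 V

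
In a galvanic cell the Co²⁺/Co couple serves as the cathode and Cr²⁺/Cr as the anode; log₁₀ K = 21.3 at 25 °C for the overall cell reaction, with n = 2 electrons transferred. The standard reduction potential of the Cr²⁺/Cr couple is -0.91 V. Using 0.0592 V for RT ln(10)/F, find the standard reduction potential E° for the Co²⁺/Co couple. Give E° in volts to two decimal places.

E°cell = (0.0592/n)·log K = (0.0592/2)(21.3) = +0.630 V.
Since Co²⁺/Co is the cathode and Cr²⁺/Cr the anode, E°cell = E°(Co²⁺/Co) − E°(Cr²⁺/Cr).
So E°(Co²⁺/Co) = E°cell + E°(Cr²⁺/Cr) = +0.630 + (-0.91) = -0.28 V.

-0.28 V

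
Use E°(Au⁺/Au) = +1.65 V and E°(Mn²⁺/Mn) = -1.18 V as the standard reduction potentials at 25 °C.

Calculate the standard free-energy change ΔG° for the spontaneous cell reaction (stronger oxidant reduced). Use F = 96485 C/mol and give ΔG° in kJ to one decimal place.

Au⁺/Au (E° = +1.65 V) is the cathode; Mn²⁺/Mn (E° = -1.18 V) is the anode, so E°cell = +2.83 V.
Balancing electrons gives n = 2 (lcm of 1 and 2).
ΔG° = −nFE° = −(2)(96485)(+2.83) = -546,105 J = -546.1 kJ.

-546.1 kJ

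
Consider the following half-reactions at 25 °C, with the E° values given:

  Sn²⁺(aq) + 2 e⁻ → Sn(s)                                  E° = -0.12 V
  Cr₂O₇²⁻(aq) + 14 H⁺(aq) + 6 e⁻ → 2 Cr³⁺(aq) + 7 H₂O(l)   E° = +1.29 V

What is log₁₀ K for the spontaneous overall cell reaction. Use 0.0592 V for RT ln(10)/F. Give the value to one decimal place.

142.9

Cathode: Cr₂O₇²⁻/Cr³⁺; anode: Sn²⁺/Sn. E°cell = +1.41 V, n = 6.
log K = nE°cell / 0.0592 = (6)(+1.41) / 0.0592 = 142.9.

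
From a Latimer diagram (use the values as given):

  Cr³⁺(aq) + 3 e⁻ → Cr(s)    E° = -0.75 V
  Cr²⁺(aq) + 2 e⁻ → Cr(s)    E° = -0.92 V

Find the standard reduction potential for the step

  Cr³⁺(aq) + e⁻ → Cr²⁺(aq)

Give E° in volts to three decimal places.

Sequential free energies add, so n₃E°₃ = n₁E°₁ + n₂E°₂.
With n₃ = 3, and the known step contributing 2×(-0.92) V, the unknown satisfies 1·E° = 3×(-0.75) − 2×(-0.92) = -0.410.
E° = -0.410 / 1 = -0.410 V.

-0.410 V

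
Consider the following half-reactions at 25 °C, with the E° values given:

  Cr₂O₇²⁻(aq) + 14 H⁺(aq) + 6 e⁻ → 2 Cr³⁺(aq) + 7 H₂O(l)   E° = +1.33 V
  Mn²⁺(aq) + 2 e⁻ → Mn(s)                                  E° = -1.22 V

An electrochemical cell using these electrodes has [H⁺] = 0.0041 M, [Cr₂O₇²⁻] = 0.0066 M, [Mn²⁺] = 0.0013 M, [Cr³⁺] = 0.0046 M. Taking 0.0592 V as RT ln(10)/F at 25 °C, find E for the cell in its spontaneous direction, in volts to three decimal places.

+2.330 V

Cr₂O₇²⁻/Cr³⁺ is the cathode (higher E°), Mn²⁺/Mn the anode: E°cell = +1.33 − (-1.22) = +2.55 V, n = 6.
Overall: Cr₂O₇²⁻(aq) + 14 H⁺(aq) + 3 Mn(s) → 2 Cr³⁺(aq) + 7 H₂O(l) + 3 Mn²⁺(aq)
Q = [Cr³⁺]^2·[Mn²⁺]^3 / ([Cr₂O₇²⁻]·[H⁺]^14); log Q = 22.269.
E = E° − (0.0592/n) log Q = +2.55 − (0.0592/6)(22.269) = +2.330 V.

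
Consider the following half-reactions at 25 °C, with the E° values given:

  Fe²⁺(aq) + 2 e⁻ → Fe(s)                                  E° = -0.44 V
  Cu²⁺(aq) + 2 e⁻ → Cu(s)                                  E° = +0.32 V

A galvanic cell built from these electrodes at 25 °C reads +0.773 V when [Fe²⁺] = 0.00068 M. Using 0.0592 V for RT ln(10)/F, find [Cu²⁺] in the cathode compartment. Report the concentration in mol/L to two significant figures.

0.0019 M

Cu²⁺/Cu is the cathode, Fe²⁺/Fe the anode: E°cell = +0.76 V, n = 2.
Overall reaction: Cu²⁺(aq) + Fe(s) → Cu(s) + Fe²⁺(aq); Q = [Fe²⁺]^1/[Cu²⁺]^1.
From E = E° − (0.0592/n) log Q: log Q = (E° − E)·n/0.0592 = (+0.76 − (+0.773))·2/0.0592 = -0.4392.
So 1·log[Cu²⁺] = 1·log(0.00068) − log Q = -3.1675 − (-0.4392) = -2.7283; [Cu²⁺] = 10^(-2.7283) ≈ 0.0019 M.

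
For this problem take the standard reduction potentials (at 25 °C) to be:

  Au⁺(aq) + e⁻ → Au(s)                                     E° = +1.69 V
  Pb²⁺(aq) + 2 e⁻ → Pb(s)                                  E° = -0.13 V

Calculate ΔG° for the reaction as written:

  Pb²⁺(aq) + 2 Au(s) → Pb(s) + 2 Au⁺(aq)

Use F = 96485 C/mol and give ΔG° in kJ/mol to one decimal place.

As written, Pb²⁺/Pb is reduced (cathode) and Au⁺/Au is oxidised (anode), so E°cell = (-0.13) − (+1.69) = -1.82 V.
Balancing electrons gives n = 2.
ΔG° = −nFE° = −(2)(96485)(-1.82) = 351,205 J = +351.2 kJ/mol.

+351.2 kJ/mol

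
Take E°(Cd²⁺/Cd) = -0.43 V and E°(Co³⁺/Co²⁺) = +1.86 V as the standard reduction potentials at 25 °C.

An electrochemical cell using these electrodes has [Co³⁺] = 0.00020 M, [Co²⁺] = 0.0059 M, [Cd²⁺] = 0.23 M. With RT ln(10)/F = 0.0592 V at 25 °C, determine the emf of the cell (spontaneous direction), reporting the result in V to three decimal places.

Co³⁺/Co²⁺ is the cathode (higher E°), Cd²⁺/Cd the anode: E°cell = +1.86 − (-0.43) = +2.29 V, n = 2.
Overall: 2 Co³⁺(aq) + Cd(s) → 2 Co²⁺(aq) + Cd²⁺(aq)
Q = [Co²⁺]^2·[Cd²⁺] / ([Co³⁺]^2); log Q = 2.301.
E = E° − (0.0592/n) log Q = +2.29 − (0.0592/2)(2.301) = +2.222 V.

+2.222 V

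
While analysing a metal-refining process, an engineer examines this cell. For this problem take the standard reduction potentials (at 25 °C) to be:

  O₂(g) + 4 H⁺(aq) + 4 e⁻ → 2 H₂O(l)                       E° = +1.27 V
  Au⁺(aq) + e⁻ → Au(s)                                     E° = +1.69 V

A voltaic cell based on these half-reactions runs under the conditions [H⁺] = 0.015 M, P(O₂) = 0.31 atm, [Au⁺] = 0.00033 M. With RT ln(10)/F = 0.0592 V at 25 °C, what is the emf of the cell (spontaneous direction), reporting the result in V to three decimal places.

Au⁺/Au is the cathode (higher E°), O₂/H₂O the anode: E°cell = +1.69 − (+1.27) = +0.42 V, n = 4.
Overall: 4 Au⁺(aq) + 2 H₂O(l) → 4 Au(s) + O₂(g) + 4 H⁺(aq)
Q = P(O₂)·[H⁺]^4 / ([Au⁺]^4); log Q = 6.122.
E = E° − (0.0592/n) log Q = +0.42 − (0.0592/4)(6.122) = +0.329 V.

+0.329 V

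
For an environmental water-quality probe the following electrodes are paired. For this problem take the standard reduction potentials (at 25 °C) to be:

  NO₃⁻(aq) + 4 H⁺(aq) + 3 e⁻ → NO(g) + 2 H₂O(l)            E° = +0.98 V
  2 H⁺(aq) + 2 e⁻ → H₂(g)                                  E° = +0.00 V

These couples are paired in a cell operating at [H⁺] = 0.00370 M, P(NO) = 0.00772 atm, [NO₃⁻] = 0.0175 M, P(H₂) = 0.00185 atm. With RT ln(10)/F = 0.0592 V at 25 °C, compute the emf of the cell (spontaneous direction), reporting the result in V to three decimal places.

+0.858 V

NO₃⁻/NO is the cathode (higher E°), H⁺/H₂ the anode: E°cell = +0.98 − (+0.00) = +0.98 V, n = 6.
Overall: 2 NO₃⁻(aq) + 2 H⁺(aq) + 3 H₂(g) → 2 NO(g) + 4 H₂O(l)
Q = P(NO)^2 / ([NO₃⁻]^2·[H⁺]^2·P(H₂)^3); log Q = 12.351.
E = E° − (0.0592/n) log Q = +0.98 − (0.0592/6)(12.351) = +0.858 V.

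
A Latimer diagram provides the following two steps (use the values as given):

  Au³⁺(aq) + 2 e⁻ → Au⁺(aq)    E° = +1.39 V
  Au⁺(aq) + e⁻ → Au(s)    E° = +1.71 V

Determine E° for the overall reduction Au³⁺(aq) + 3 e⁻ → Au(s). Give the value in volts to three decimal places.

+1.497 V

Since ΔG° = −nFE° is additive over sequential reductions, n₃E°₃ = n₁E°₁ + n₂E°₂.
E°₃ = (2×+1.39 + 1×+1.71) / 3 = (+4.490) / 3 = +1.497 V.
E° values themselves are not directly additive — weighting by electron count is essential.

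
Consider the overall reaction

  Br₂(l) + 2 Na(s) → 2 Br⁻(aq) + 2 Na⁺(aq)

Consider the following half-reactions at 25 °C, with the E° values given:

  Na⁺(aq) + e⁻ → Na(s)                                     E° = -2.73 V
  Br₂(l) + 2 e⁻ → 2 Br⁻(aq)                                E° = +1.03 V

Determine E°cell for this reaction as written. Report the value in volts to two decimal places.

The Br₂/Br⁻ couple has the higher reduction potential, so it is the cathode; Na⁺/Na is oxidised at the anode.
E°cell = E°(cathode) − E°(anode) = (+1.03) − (-2.73) = +3.76 V.

+3.76 V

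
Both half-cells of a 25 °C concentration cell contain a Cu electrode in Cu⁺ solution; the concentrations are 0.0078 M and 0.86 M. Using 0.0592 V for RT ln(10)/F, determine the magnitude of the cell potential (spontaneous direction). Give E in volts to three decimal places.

+0.121 V

For a concentration cell E°cell = 0. The 0.86 M side is the cathode (reduction is favoured where [Cu⁺] is higher).
With n = 1, E = −(0.0592/1) log([Cu⁺]ₐₙ/[Cu⁺]꜀ₐₜ) = −(0.0592/1) log(0.0078/0.86) = −(0.0592/1)(-2.042) = +0.121 V.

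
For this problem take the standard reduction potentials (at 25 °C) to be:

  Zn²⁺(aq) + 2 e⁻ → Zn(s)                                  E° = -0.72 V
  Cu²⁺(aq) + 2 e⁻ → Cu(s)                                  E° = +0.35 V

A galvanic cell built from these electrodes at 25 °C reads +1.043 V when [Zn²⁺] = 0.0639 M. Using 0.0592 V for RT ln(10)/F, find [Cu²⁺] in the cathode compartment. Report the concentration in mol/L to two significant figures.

Cu²⁺/Cu is the cathode, Zn²⁺/Zn the anode: E°cell = +1.07 V, n = 2.
Overall reaction: Cu²⁺(aq) + Zn(s) → Cu(s) + Zn²⁺(aq); Q = [Zn²⁺]^1/[Cu²⁺]^1.
From E = E° − (0.0592/n) log Q: log Q = (E° − E)·n/0.0592 = (+1.07 − (+1.043))·2/0.0592 = 0.9122.
So 1·log[Cu²⁺] = 1·log(0.0639) − log Q = -1.1945 − (0.9122) = -2.1067; [Cu²⁺] = 10^(-2.1067) ≈ 0.0078 M.

0.0078 M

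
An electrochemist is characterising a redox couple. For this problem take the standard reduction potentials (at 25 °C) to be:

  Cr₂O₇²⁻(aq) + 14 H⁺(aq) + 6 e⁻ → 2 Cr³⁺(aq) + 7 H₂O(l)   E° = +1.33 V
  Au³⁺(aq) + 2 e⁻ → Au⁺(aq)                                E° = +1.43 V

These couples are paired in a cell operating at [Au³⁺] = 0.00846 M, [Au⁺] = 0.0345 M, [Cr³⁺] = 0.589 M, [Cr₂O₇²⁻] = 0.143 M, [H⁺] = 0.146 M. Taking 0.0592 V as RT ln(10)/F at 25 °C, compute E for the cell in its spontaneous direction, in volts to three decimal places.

Au³⁺/Au⁺ is the cathode (higher E°), Cr₂O₇²⁻/Cr³⁺ the anode: E°cell = +1.43 − (+1.33) = +0.10 V, n = 6.
Overall: 3 Au³⁺(aq) + 2 Cr³⁺(aq) + 7 H₂O(l) → 3 Au⁺(aq) + Cr₂O₇²⁻(aq) + 14 H⁺(aq)
Q = [Au⁺]^3·[Cr₂O₇²⁻]·[H⁺]^14 / ([Au³⁺]^3·[Cr³⁺]^2); log Q = -10.253.
E = E° − (0.0592/n) log Q = +0.10 − (0.0592/6)(-10.253) = +0.201 V.

+0.201 V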